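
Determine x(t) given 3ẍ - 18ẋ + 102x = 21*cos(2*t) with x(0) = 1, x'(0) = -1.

Divide through by 3: x'' - 6x' + 34x = 7*cos(2*t).
Characteristic equation r² - 6r + 34 = 0 has discriminant (-6)² - 4·(34) = -100 < 0, so r = 3 ± 5i.
Hence x_h = C1*cos(5*t)*exp(3*t) + C2*exp(3*t)*sin(5*t).
Try x_p = A*cos(2*t) + B*sin(2*t). Substituting and equating the coefficients of cos(2t) and sin(2t) gives A = 35/174, B = -7/87, so x_p = -7*sin(2*t)/87 + 35*cos(2*t)/174.
General solution: x = -7*sin(2*t)/87 + 35*cos(2*t)/174 + C1*cos(5*t)*exp(3*t) + C2*exp(3*t)*sin(5*t).
Apply the initial conditions: x(0) = 35/174 + C1 = 1 and x'(0) = -14/87 + 3*C1 + 5*C2 = -1. Solving gives C1 = 139/174, C2 = -563/870.

x = -7*sin(2*t)/87 + 35*cos(2*t)/174 - 563*exp(3*t)*sin(5*t)/870 + 139*cos(5*t)*exp(3*t)/174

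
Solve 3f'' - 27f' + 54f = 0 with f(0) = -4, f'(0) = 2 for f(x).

f = -26*exp(3*x)/3 + 14*exp(6*x)/3

Divide through by 3: f'' - 9f' + 18f = 0.
Characteristic equation r² - 9r + 18 = 0 factors as (r - 6)(r - 3) = 0, so r = 6, 3.
Hence f_h = C1*exp(6*x) + C2*exp(3*x).
Apply the initial conditions: f(0) = C1 + C2 = -4 and f'(0) = 3*C2 + 6*C1 = 2. Solving gives C1 = 14/3, C2 = -26/3.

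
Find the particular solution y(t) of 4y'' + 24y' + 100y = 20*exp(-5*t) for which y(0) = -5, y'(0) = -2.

Divide through by 4: y'' + 6y' + 25y = 5*exp(-5*t).
Characteristic equation r² + 6r + 25 = 0 has discriminant (6)² - 4·(25) = -64 < 0, so r = -3 ± 4i.
Hence y_h = C1*cos(4*t)*exp(-3*t) + C2*exp(-3*t)*sin(4*t).
Try y_p = A*exp(-5*t). Substituting into the equation and dividing by exp(-5*t) gives A = 1/4, so y_p = exp(-5*t)/4.
General solution: y = exp(-5*t)/4 + C1*cos(4*t)*exp(-3*t) + C2*exp(-3*t)*sin(4*t).
Apply the initial conditions: y(0) = 1/4 + C1 = -5 and y'(0) = -5/4 - 3*C1 + 4*C2 = -2. Solving gives C1 = -21/4, C2 = -33/8.

y = exp(-5*t)/4 - 33*exp(-3*t)*sin(4*t)/8 - 21*cos(4*t)*exp(-3*t)/4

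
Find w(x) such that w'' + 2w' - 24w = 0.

w = C1*exp(-6*x) + C2*exp(4*x)

Characteristic equation r² + 2r - 24 = 0 factors as (r + 6)(r - 4) = 0, so r = -6, 4.
Hence w_h = C1*exp(-6*x) + C2*exp(4*x).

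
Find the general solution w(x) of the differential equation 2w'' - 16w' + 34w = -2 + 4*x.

w = -1/289 + 2*x/17 + C1*cos(x)*exp(4*x) + C2*exp(4*x)*sin(x)

Divide through by 2: w'' - 8w' + 17w = -1 + 2*x.
Characteristic equation r² - 8r + 17 = 0 has discriminant (-8)² - 4·(17) = -4 < 0, so r = 4 ± i.
Hence w_h = C1*cos(x)*exp(4*x) + C2*exp(4*x)*sin(x).
For the particular solution try w_p = A0 + A1*x. Substituting and matching coefficients of each power of x gives A0 = -1/289, A1 = 2/17, so w_p = -1/289 + 2*x/17.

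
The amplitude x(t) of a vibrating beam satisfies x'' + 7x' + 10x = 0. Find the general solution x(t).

Characteristic equation r² + 7r + 10 = 0 factors as (r + 2)(r + 5) = 0, so r = -2, -5.
Hence x_h = C1*exp(-2*t) + C2*exp(-5*t).

x = C1*exp(-2*t) + C2*exp(-5*t)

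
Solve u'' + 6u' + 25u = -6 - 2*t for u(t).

u = -138/625 - 2*t/25 + C1*cos(4*t)*exp(-3*t) + C2*exp(-3*t)*sin(4*t)

Characteristic equation r² + 6r + 25 = 0 has discriminant (6)² - 4·(25) = -64 < 0, so r = -3 ± 4i.
Hence u_h = C1*cos(4*t)*exp(-3*t) + C2*exp(-3*t)*sin(4*t).
For the particular solution try u_p = A0 + A1*t. Substituting and matching coefficients of each power of t gives A0 = -138/625, A1 = -2/25, so u_p = -138/625 - 2*t/25.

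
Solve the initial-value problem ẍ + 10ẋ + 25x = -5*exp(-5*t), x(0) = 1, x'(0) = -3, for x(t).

x = 2*t*exp(-5*t) - 5*t**2*exp(-5*t)/2 + exp(-5*t)

Characteristic equation r² + 10r + 25 = 0 has discriminant (10)² - 4·(25) = 0, so r = -5 is a repeated root.
Hence x_h = (C1 + C2*t)*exp(-5*t).
Since exp(-5*t) solves the homogeneous equation (r = -5 is a root of multiplicity 2), multiply the trial by t^2. Try x_p = A*t^2*exp(-5*t). Substituting into the equation and dividing by exp(-5*t) gives A = -5/2, so x_p = -5*t^2*exp(-5*t)/2.
General solution: x = C1*exp(-5*t) - 5*t^2*exp(-5*t)/2 + C2*t*exp(-5*t).
Apply the initial conditions: x(0) = C1 = 1 and x'(0) = C2 - 5*C1 = -3. Solving gives C1 = 1, C2 = 2.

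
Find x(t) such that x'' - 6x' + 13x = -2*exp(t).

x = -exp(t)/4 + C1*cos(2*t)*exp(3*t) + C2*exp(3*t)*sin(2*t)

Characteristic equation r² - 6r + 13 = 0 has discriminant (-6)² - 4·(13) = -16 < 0, so r = 3 ± 2i.
Hence x_h = C1*cos(2*t)*exp(3*t) + C2*exp(3*t)*sin(2*t).
Try x_p = A*exp(t). Substituting into the equation and dividing by exp(t) gives A = -1/4, so x_p = -exp(t)/4.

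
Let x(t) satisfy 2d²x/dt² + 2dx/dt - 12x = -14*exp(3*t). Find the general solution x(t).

x = -7*exp(3*t)/6 + C1*exp(2*t) + C2*exp(-3*t)

Divide through by 2: x'' + x' - 6x = -7*exp(3*t).
Characteristic equation r² + r - 6 = 0 factors as (r - 2)(r + 3) = 0, so r = 2, -3.
Hence x_h = C1*exp(2*t) + C2*exp(-3*t).
Try x_p = A*exp(3*t). Substituting into the equation and dividing by exp(3*t) gives A = -7/6, so x_p = -7*exp(3*t)/6.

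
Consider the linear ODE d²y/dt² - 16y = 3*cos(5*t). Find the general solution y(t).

Characteristic equation r² - 16 = 0 factors as (r - 4)(r + 4) = 0, so r = 4, -4.
Hence y_h = C1*exp(4*t) + C2*exp(-4*t).
Try y_p = A*cos(5*t) + B*sin(5*t). Substituting and equating the coefficients of cos(5t) and sin(5t) gives A = -3/41, B = 0, so y_p = -3*cos(5*t)/41.

y = -3*cos(5*t)/41 + C1*exp(4*t) + C2*exp(-4*t)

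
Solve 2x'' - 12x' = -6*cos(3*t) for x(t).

Divide through by 2: x'' - 6x' = -3*cos(3*t).
Characteristic equation r² - 6r = 0 factors as (r - 6)r = 0, so r = 6, 0.
Hence x_h = C1*exp(6*t) + C2.
Try x_p = A*cos(3*t) + B*sin(3*t). Substituting and equating the coefficients of cos(3t) and sin(3t) gives A = 1/15, B = 2/15, so x_p = cos(3*t)/15 + 2*sin(3*t)/15.

x = C2 + cos(3*t)/15 + 2*sin(3*t)/15 + C1*exp(6*t)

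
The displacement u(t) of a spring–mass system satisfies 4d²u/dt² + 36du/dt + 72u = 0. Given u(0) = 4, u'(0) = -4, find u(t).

Divide through by 4: u'' + 9u' + 18u = 0.
Characteristic equation r² + 9r + 18 = 0 factors as (r + 3)(r + 6) = 0, so r = -3, -6.
Hence u_h = C1*exp(-3*t) + C2*exp(-6*t).
Apply the initial conditions: u(0) = C1 + C2 = 4 and u'(0) = -6*C2 - 3*C1 = -4. Solving gives C1 = 20/3, C2 = -8/3.

u = -8*exp(-6*t)/3 + 20*exp(-3*t)/3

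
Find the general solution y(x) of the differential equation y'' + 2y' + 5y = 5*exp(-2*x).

y = C1*cos(2*x)*exp(-x) + C2*exp(-x)*sin(2*x) + exp(-2*x)

Characteristic equation r² + 2r + 5 = 0 has discriminant (2)² - 4·(5) = -16 < 0, so r = -1 ± 2i.
Hence y_h = C1*cos(2*x)*exp(-x) + C2*exp(-x)*sin(2*x).
Try y_p = A*exp(-2*x). Substituting into the equation and dividing by exp(-2*x) gives A = 1, so y_p = exp(-2*x).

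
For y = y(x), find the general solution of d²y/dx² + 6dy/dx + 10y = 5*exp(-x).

y = C1*cos(x)*exp(-3*x) + C2*exp(-3*x)*sin(x) + exp(-x)

Characteristic equation r² + 6r + 10 = 0 has discriminant (6)² - 4·(10) = -4 < 0, so r = -3 ± i.
Hence y_h = C1*cos(x)*exp(-3*x) + C2*exp(-3*x)*sin(x).
Try y_p = A*exp(-x). Substituting into the equation and dividing by exp(-x) gives A = 1, so y_p = exp(-x).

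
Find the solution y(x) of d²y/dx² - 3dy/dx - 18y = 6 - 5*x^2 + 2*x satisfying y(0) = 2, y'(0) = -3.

Characteristic equation r² - 3r - 18 = 0 factors as (r + 3)(r - 6) = 0, so r = -3, 6.
Hence y_h = C1*exp(-3*x) + C2*exp(6*x).
For the particular solution try y_p = A0 + A1*x + A2*x^2. Substituting and matching coefficients of each power of x gives A0 = -29/108, A1 = -11/54, A2 = 5/18, so y_p = -29/108 - 11*x/54 + 5*x^2/18.
General solution: y = -29/108 - 11*x/54 + 5*x^2/18 + C1*exp(-3*x) + C2*exp(6*x).
Apply the initial conditions: y(0) = -29/108 + C1 + C2 = 2 and y'(0) = -11/54 - 3*C1 + 6*C2 = -3. Solving gives C1 = 443/243, C2 = 433/972.

y = -29/108 - 11*x/54 + 5*x**2/18 + 433*exp(6*x)/972 + 443*exp(-3*x)/243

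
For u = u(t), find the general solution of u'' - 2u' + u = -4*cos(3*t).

Characteristic equation r² - 2r + 1 = 0 has discriminant (-2)² - 4·(1) = 0, so r = 1 is a repeated root.
Hence u_h = (C1 + C2*t)*exp(t).
Try u_p = A*cos(3*t) + B*sin(3*t). Substituting and equating the coefficients of cos(3t) and sin(3t) gives A = 8/25, B = 6/25, so u_p = 6*sin(3*t)/25 + 8*cos(3*t)/25.

u = 6*sin(3*t)/25 + 8*cos(3*t)/25 + C1*exp(t) + C2*t*exp(t)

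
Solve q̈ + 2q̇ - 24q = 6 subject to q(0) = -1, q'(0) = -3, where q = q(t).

q = -1/4 - 3*exp(4*t)/4

Characteristic equation r² + 2r - 24 = 0 factors as (r + 6)(r - 4) = 0, so r = -6, 4.
Hence q_h = C1*exp(-6*t) + C2*exp(4*t).
For the particular solution try q_p = A0. Substituting and matching coefficients of each power of t gives A0 = -1/4, so q_p = -1/4.
General solution: q = -1/4 + C1*exp(-6*t) + C2*exp(4*t).
Apply the initial conditions: q(0) = -1/4 + C1 + C2 = -1 and q'(0) = -6*C1 + 4*C2 = -3. Solving gives C1 = 0, C2 = -3/4.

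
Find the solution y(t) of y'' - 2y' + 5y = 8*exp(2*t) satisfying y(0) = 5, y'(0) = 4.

y = 8*exp(2*t)/5 - 13*exp(t)*sin(2*t)/10 + 17*cos(2*t)*exp(t)/5

Characteristic equation r² - 2r + 5 = 0 has discriminant (-2)² - 4·(5) = -16 < 0, so r = 1 ± 2i.
Hence y_h = C1*cos(2*t)*exp(t) + C2*exp(t)*sin(2*t).
Try y_p = A*exp(2*t). Substituting into the equation and dividing by exp(2*t) gives A = 8/5, so y_p = 8*exp(2*t)/5.
General solution: y = 8*exp(2*t)/5 + C1*cos(2*t)*exp(t) + C2*exp(t)*sin(2*t).
Apply the initial conditions: y(0) = 8/5 + C1 = 5 and y'(0) = 16/5 + C1 + 2*C2 = 4. Solving gives C1 = 17/5, C2 = -13/10.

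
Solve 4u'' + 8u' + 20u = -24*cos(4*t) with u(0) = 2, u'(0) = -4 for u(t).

u = -48*sin(4*t)/185 + 66*cos(4*t)/185 - 122*exp(-t)*sin(2*t)/185 + 304*cos(2*t)*exp(-t)/185

Divide through by 4: u'' + 2u' + 5u = -6*cos(4*t).
Characteristic equation r² + 2r + 5 = 0 has discriminant (2)² - 4·(5) = -16 < 0, so r = -1 ± 2i.
Hence u_h = C1*cos(2*t)*exp(-t) + C2*exp(-t)*sin(2*t).
Try u_p = A*cos(4*t) + B*sin(4*t). Substituting and equating the coefficients of cos(4t) and sin(4t) gives A = 66/185, B = -48/185, so u_p = -48*sin(4*t)/185 + 66*cos(4*t)/185.
General solution: u = -48*sin(4*t)/185 + 66*cos(4*t)/185 + C1*cos(2*t)*exp(-t) + C2*exp(-t)*sin(2*t).
Apply the initial conditions: u(0) = 66/185 + C1 = 2 and u'(0) = -192/185 - C1 + 2*C2 = -4. Solving gives C1 = 304/185, C2 = -122/185.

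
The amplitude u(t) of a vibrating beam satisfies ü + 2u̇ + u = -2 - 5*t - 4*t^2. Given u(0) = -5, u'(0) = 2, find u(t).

u = -16 - 4*t**2 + 11*t + 11*exp(-t) + 2*t*exp(-t)

Characteristic equation r² + 2r + 1 = 0 has discriminant (2)² - 4·(1) = 0, so r = -1 is a repeated root.
Hence u_h = (C1 + C2*t)*exp(-t).
For the particular solution try u_p = A0 + A1*t + A2*t^2. Substituting and matching coefficients of each power of t gives A0 = -16, A1 = 11, A2 = -4, so u_p = -16 - 4*t^2 + 11*t.
General solution: u = -16 - 4*t^2 + 11*t + C1*exp(-t) + C2*t*exp(-t).
Apply the initial conditions: u(0) = -16 + C1 = -5 and u'(0) = 11 + C2 - C1 = 2. Solving gives C1 = 11, C2 = 2.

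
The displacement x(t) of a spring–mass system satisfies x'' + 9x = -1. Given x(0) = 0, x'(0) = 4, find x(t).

Characteristic equation r² + 9 = 0 has discriminant (0)² - 4·(9) = -36 < 0, so r = ± 3i.
Hence x_h = C1*cos(3*t) + C2*sin(3*t).
For the particular solution try x_p = A0. Substituting and matching coefficients of each power of t gives A0 = -1/9, so x_p = -1/9.
General solution: x = -1/9 + C1*cos(3*t) + C2*sin(3*t).
Apply the initial conditions: x(0) = -1/9 + C1 = 0 and x'(0) = 3*C2 = 4. Solving gives C1 = 1/9, C2 = 4/3.

x = -1/9 + cos(3*t)/9 + 4*sin(3*t)/3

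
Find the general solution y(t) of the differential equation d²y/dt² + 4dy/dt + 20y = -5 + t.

Characteristic equation r² + 4r + 20 = 0 has discriminant (4)² - 4·(20) = -64 < 0, so r = -2 ± 4i.
Hence y_h = C1*cos(4*t)*exp(-2*t) + C2*exp(-2*t)*sin(4*t).
For the particular solution try y_p = A0 + A1*t. Substituting and matching coefficients of each power of t gives A0 = -13/50, A1 = 1/20, so y_p = -13/50 + t/20.

y = -13/50 + t/20 + C1*cos(4*t)*exp(-2*t) + C2*exp(-2*t)*sin(4*t)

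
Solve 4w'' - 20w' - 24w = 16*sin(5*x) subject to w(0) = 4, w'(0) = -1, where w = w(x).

w = -62*sin(5*x)/793 + 29*exp(6*x)/61 + 45*exp(-x)/13 + 50*cos(5*x)/793

Divide through by 4: w'' - 5w' - 6w = 4*sin(5*x).
Characteristic equation r² - 5r - 6 = 0 factors as (r - 6)(r + 1) = 0, so r = 6, -1.
Hence w_h = C1*exp(6*x) + C2*exp(-x).
Try w_p = A*cos(5*x) + B*sin(5*x). Substituting and equating the coefficients of cos(5x) and sin(5x) gives A = 50/793, B = -62/793, so w_p = -62*sin(5*x)/793 + 50*cos(5*x)/793.
General solution: w = -62*sin(5*x)/793 + 50*cos(5*x)/793 + C1*exp(6*x) + C2*exp(-x).
Apply the initial conditions: w(0) = 50/793 + C1 + C2 = 4 and w'(0) = -310/793 - C2 + 6*C1 = -1. Solving gives C1 = 29/61, C2 = 45/13.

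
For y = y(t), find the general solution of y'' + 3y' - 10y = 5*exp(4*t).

Characteristic equation r² + 3r - 10 = 0 factors as (r + 5)(r - 2) = 0, so r = -5, 2.
Hence y_h = C1*exp(-5*t) + C2*exp(2*t).
Try y_p = A*exp(4*t). Substituting into the equation and dividing by exp(4*t) gives A = 5/18, so y_p = 5*exp(4*t)/18.

y = 5*exp(4*t)/18 + C1*exp(-5*t) + C2*exp(2*t)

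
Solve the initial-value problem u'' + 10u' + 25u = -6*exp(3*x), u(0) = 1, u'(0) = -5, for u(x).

u = -3*exp(3*x)/32 + 35*exp(-5*x)/32 + 3*x*exp(-5*x)/4

Characteristic equation r² + 10r + 25 = 0 has discriminant (10)² - 4·(25) = 0, so r = -5 is a repeated root.
Hence u_h = (C1 + C2*x)*exp(-5*x).
Try u_p = A*exp(3*x). Substituting into the equation and dividing by exp(3*x) gives A = -3/32, so u_p = -3*exp(3*x)/32.
General solution: u = -3*exp(3*x)/32 + C1*exp(-5*x) + C2*x*exp(-5*x).
Apply the initial conditions: u(0) = -3/32 + C1 = 1 and u'(0) = -9/32 + C2 - 5*C1 = -5. Solving gives C1 = 35/32, C2 = 3/4.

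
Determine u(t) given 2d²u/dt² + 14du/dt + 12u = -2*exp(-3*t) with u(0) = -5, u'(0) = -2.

u = -13*exp(-t)/2 + exp(-3*t)/6 + 4*exp(-6*t)/3

Divide through by 2: u'' + 7u' + 6u = -exp(-3*t).
Characteristic equation r² + 7r + 6 = 0 factors as (r + 6)(r + 1) = 0, so r = -6, -1.
Hence u_h = C1*exp(-6*t) + C2*exp(-t).
Try u_p = A*exp(-3*t). Substituting into the equation and dividing by exp(-3*t) gives A = 1/6, so u_p = exp(-3*t)/6.
General solution: u = exp(-3*t)/6 + C1*exp(-6*t) + C2*exp(-t).
Apply the initial conditions: u(0) = 1/6 + C1 + C2 = -5 and u'(0) = -1/2 - C2 - 6*C1 = -2. Solving gives C1 = 4/3, C2 = -13/2.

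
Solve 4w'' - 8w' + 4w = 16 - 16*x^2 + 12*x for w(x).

w = -14 - 13*x - 4*x**2 + C1*exp(x) + C2*x*exp(x)

Divide through by 4: w'' - 2w' + w = 4 - 4*x^2 + 3*x.
Characteristic equation r² - 2r + 1 = 0 has discriminant (-2)² - 4·(1) = 0, so r = 1 is a repeated root.
Hence w_h = (C1 + C2*x)*exp(x).
For the particular solution try w_p = A0 + A1*x + A2*x^2. Substituting and matching coefficients of each power of x gives A0 = -14, A1 = -13, A2 = -4, so w_p = -14 - 13*x - 4*x^2.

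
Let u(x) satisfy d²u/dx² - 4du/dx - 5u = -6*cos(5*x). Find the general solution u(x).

Characteristic equation r² - 4r - 5 = 0 factors as (r - 5)(r + 1) = 0, so r = 5, -1.
Hence u_h = C1*exp(5*x) + C2*exp(-x).
Try u_p = A*cos(5*x) + B*sin(5*x). Substituting and equating the coefficients of cos(5x) and sin(5x) gives A = 9/65, B = 6/65, so u_p = 6*sin(5*x)/65 + 9*cos(5*x)/65.

u = 6*sin(5*x)/65 + 9*cos(5*x)/65 + C1*exp(5*x) + C2*exp(-x)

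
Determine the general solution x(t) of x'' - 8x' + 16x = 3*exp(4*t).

x = C1*exp(4*t) + 3*t**2*exp(4*t)/2 + C2*t*exp(4*t)

Characteristic equation r² - 8r + 16 = 0 has discriminant (-8)² - 4·(16) = 0, so r = 4 is a repeated root.
Hence x_h = (C1 + C2*t)*exp(4*t).
Since exp(4*t) solves the homogeneous equation (r = 4 is a root of multiplicity 2), multiply the trial by t^2. Try x_p = A*t^2*exp(4*t). Substituting into the equation and dividing by exp(4*t) gives A = 3/2, so x_p = 3*t^2*exp(4*t)/2.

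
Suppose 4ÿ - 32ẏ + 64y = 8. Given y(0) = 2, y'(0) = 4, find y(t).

y = 1/8 + 15*exp(4*t)/8 - 7*t*exp(4*t)/2

Divide through by 4: y'' - 8y' + 16y = 2.
Characteristic equation r² - 8r + 16 = 0 has discriminant (-8)² - 4·(16) = 0, so r = 4 is a repeated root.
Hence y_h = (C1 + C2*t)*exp(4*t).
For the particular solution try y_p = A0. Substituting and matching coefficients of each power of t gives A0 = 1/8, so y_p = 1/8.
General solution: y = 1/8 + C1*exp(4*t) + C2*t*exp(4*t).
Apply the initial conditions: y(0) = 1/8 + C1 = 2 and y'(0) = C2 + 4*C1 = 4. Solving gives C1 = 15/8, C2 = -7/2.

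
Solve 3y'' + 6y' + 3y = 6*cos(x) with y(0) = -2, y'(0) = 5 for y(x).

Divide through by 3: y'' + 2y' + y = 2*cos(x).
Characteristic equation r² + 2r + 1 = 0 has discriminant (2)² - 4·(1) = 0, so r = -1 is a repeated root.
Hence y_h = (C1 + C2*x)*exp(-x).
Try y_p = A*cos(x) + B*sin(x). Substituting and equating the coefficients of cos(x) and sin(x) gives A = 0, B = 1, so y_p = sin(x).
General solution: y = C1*exp(-x) + C2*x*exp(-x) + sin(x).
Apply the initial conditions: y(0) = C1 = -2 and y'(0) = 1 + C2 - C1 = 5. Solving gives C1 = -2, C2 = 2.

y = -2*exp(-x) + 2*x*exp(-x) + sin(x)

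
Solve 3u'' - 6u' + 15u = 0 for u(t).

u = C1*cos(2*t)*exp(t) + C2*exp(t)*sin(2*t)

Divide through by 3: u'' - 2u' + 5u = 0.
Characteristic equation r² - 2r + 5 = 0 has discriminant (-2)² - 4·(5) = -16 < 0, so r = 1 ± 2i.
Hence u_h = C1*cos(2*t)*exp(t) + C2*exp(t)*sin(2*t).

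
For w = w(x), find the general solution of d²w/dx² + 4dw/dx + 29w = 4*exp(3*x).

Characteristic equation r² + 4r + 29 = 0 has discriminant (4)² - 4·(29) = -100 < 0, so r = -2 ± 5i.
Hence w_h = C1*cos(5*x)*exp(-2*x) + C2*exp(-2*x)*sin(5*x).
Try w_p = A*exp(3*x). Substituting into the equation and dividing by exp(3*x) gives A = 2/25, so w_p = 2*exp(3*x)/25.

w = 2*exp(3*x)/25 + C1*cos(5*x)*exp(-2*x) + C2*exp(-2*x)*sin(5*x)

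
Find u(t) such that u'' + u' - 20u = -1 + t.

u = 19/400 - t/20 + C1*exp(4*t) + C2*exp(-5*t)

Characteristic equation r² + r - 20 = 0 factors as (r - 4)(r + 5) = 0, so r = 4, -5.
Hence u_h = C1*exp(4*t) + C2*exp(-5*t).
For the particular solution try u_p = A0 + A1*t. Substituting and matching coefficients of each power of t gives A0 = 19/400, A1 = -1/20, so u_p = 19/400 - t/20.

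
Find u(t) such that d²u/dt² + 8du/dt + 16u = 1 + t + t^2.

u = 7/128 + t**2/16 + C1*exp(-4*t) + C2*t*exp(-4*t)

Characteristic equation r² + 8r + 16 = 0 has discriminant (8)² - 4·(16) = 0, so r = -4 is a repeated root.
Hence u_h = (C1 + C2*t)*exp(-4*t).
For the particular solution try u_p = A0 + A1*t + A2*t^2. Substituting and matching coefficients of each power of t gives A0 = 7/128, A1 = 0, A2 = 1/16, so u_p = 7/128 + t^2/16.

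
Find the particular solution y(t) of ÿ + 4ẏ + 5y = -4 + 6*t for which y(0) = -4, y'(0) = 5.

Characteristic equation r² + 4r + 5 = 0 has discriminant (4)² - 4·(5) = -4 < 0, so r = -2 ± i.
Hence y_h = C1*cos(t)*exp(-2*t) + C2*exp(-2*t)*sin(t).
For the particular solution try y_p = A0 + A1*t. Substituting and matching coefficients of each power of t gives A0 = -44/25, A1 = 6/5, so y_p = -44/25 + 6*t/5.
General solution: y = -44/25 + 6*t/5 + C1*cos(t)*exp(-2*t) + C2*exp(-2*t)*sin(t).
Apply the initial conditions: y(0) = -44/25 + C1 = -4 and y'(0) = 6/5 + C2 - 2*C1 = 5. Solving gives C1 = -56/25, C2 = -17/25.

y = -44/25 + 6*t/5 - 56*cos(t)*exp(-2*t)/25 - 17*exp(-2*t)*sin(t)/25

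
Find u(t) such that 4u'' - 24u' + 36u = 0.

Divide through by 4: u'' - 6u' + 9u = 0.
Characteristic equation r² - 6r + 9 = 0 has discriminant (-6)² - 4·(9) = 0, so r = 3 is a repeated root.
Hence u_h = (C1 + C2*t)*exp(3*t).

u = C1*exp(3*t) + C2*t*exp(3*t)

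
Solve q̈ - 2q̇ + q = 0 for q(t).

Characteristic equation r² - 2r + 1 = 0 has discriminant (-2)² - 4·(1) = 0, so r = 1 is a repeated root.
Hence q_h = (C1 + C2*t)*exp(t).

q = C1*exp(t) + C2*t*exp(t)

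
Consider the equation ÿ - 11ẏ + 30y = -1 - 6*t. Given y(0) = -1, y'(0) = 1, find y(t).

Characteristic equation r² - 11r + 30 = 0 factors as (r - 6)(r - 5) = 0, so r = 6, 5.
Hence y_h = C1*exp(6*t) + C2*exp(5*t).
For the particular solution try y_p = A0 + A1*t. Substituting and matching coefficients of each power of t gives A0 = -8/75, A1 = -1/5, so y_p = -8/75 - t/5.
General solution: y = -8/75 - t/5 + C1*exp(6*t) + C2*exp(5*t).
Apply the initial conditions: y(0) = -8/75 + C1 + C2 = -1 and y'(0) = -1/5 + 5*C2 + 6*C1 = 1. Solving gives C1 = 17/3, C2 = -164/25.

y = -8/75 - 164*exp(5*t)/25 - t/5 + 17*exp(6*t)/3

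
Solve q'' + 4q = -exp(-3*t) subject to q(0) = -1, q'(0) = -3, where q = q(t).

Characteristic equation r² + 4 = 0 has discriminant (0)² - 4·(4) = -16 < 0, so r = ± 2i.
Hence q_h = C1*cos(2*t) + C2*sin(2*t).
Try q_p = A*exp(-3*t). Substituting into the equation and dividing by exp(-3*t) gives A = -1/13, so q_p = -exp(-3*t)/13.
General solution: q = -exp(-3*t)/13 + C1*cos(2*t) + C2*sin(2*t).
Apply the initial conditions: q(0) = -1/13 + C1 = -1 and q'(0) = 3/13 + 2*C2 = -3. Solving gives C1 = -12/13, C2 = -21/13.

q = -21*sin(2*t)/13 - 12*cos(2*t)/13 - exp(-3*t)/13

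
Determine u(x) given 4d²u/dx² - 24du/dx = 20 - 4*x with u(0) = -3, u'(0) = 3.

Divide through by 4: u'' - 6u' = 5 - x.
Characteristic equation r² - 6r = 0 factors as (r - 6)r = 0, so r = 6, 0.
Hence u_h = C1*exp(6*x) + C2.
Since 0 is a characteristic root (multiplicity 1), multiply the polynomial trial by x: try u_p = x*(A0 + A1*x). Substituting and matching coefficients of each power of x gives A0 = -29/36, A1 = 1/12, so u_p = -29*x/36 + x^2/12.
General solution: u = C2 - 29*x/36 + x^2/12 + C1*exp(6*x).
Apply the initial conditions: u(0) = C1 + C2 = -3 and u'(0) = -29/36 + 6*C1 = 3. Solving gives C1 = 137/216, C2 = -785/216.

u = -785/216 - 29*x/36 + x**2/12 + 137*exp(6*x)/216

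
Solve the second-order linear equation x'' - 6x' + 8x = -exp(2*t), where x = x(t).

Characteristic equation r² - 6r + 8 = 0 factors as (r - 2)(r - 4) = 0, so r = 2, 4.
Hence x_h = C1*exp(2*t) + C2*exp(4*t).
Since exp(2*t) solves the homogeneous equation (r = 2 is a root of multiplicity 1), multiply the trial by t. Try x_p = A*t*exp(2*t). Substituting into the equation and dividing by exp(2*t) gives A = 1/2, so x_p = t*exp(2*t)/2.

x = C1*exp(2*t) + C2*exp(4*t) + t*exp(2*t)/2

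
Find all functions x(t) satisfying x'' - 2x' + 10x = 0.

x = C1*cos(3*t)*exp(t) + C2*exp(t)*sin(3*t)

Characteristic equation r² - 2r + 10 = 0 has discriminant (-2)² - 4·(10) = -36 < 0, so r = 1 ± 3i.
Hence x_h = C1*cos(3*t)*exp(t) + C2*exp(t)*sin(3*t).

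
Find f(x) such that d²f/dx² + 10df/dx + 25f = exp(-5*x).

Characteristic equation r² + 10r + 25 = 0 has discriminant (10)² - 4·(25) = 0, so r = -5 is a repeated root.
Hence f_h = (C1 + C2*x)*exp(-5*x).
Since exp(-5*x) solves the homogeneous equation (r = -5 is a root of multiplicity 2), multiply the trial by x^2. Try f_p = A*x^2*exp(-5*x). Substituting into the equation and dividing by exp(-5*x) gives A = 1/2, so f_p = x^2*exp(-5*x)/2.

f = C1*exp(-5*x) + x**2*exp(-5*x)/2 + C2*x*exp(-5*x)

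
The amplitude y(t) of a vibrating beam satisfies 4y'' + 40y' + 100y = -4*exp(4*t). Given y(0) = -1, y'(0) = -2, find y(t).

Divide through by 4: y'' + 10y' + 25y = -exp(4*t).
Characteristic equation r² + 10r + 25 = 0 has discriminant (10)² - 4·(25) = 0, so r = -5 is a repeated root.
Hence y_h = (C1 + C2*t)*exp(-5*t).
Try y_p = A*exp(4*t). Substituting into the equation and dividing by exp(4*t) gives A = -1/81, so y_p = -exp(4*t)/81.
General solution: y = -exp(4*t)/81 + C1*exp(-5*t) + C2*t*exp(-5*t).
Apply the initial conditions: y(0) = -1/81 + C1 = -1 and y'(0) = -4/81 + C2 - 5*C1 = -2. Solving gives C1 = -80/81, C2 = -62/9.

y = -80*exp(-5*t)/81 - exp(4*t)/81 - 62*t*exp(-5*t)/9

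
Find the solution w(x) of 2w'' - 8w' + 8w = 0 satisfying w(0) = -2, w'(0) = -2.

w = -2*exp(2*x) + 2*x*exp(2*x)

Divide through by 2: w'' - 4w' + 4w = 0.
Characteristic equation r² - 4r + 4 = 0 has discriminant (-4)² - 4·(4) = 0, so r = 2 is a repeated root.
Hence w_h = (C1 + C2*x)*exp(2*x).
Apply the initial conditions: w(0) = C1 = -2 and w'(0) = C2 + 2*C1 = -2. Solving gives C1 = -2, C2 = 2.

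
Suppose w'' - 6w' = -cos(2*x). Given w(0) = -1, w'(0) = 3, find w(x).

Characteristic equation r² - 6r = 0 factors as (r - 6)r = 0, so r = 6, 0.
Hence w_h = C1*exp(6*x) + C2.
Try w_p = A*cos(2*x) + B*sin(2*x). Substituting and equating the coefficients of cos(2x) and sin(2x) gives A = 1/40, B = 3/40, so w_p = cos(2*x)/40 + 3*sin(2*x)/40.
General solution: w = C2 + cos(2*x)/40 + 3*sin(2*x)/40 + C1*exp(6*x).
Apply the initial conditions: w(0) = 1/40 + C1 + C2 = -1 and w'(0) = 3/20 + 6*C1 = 3. Solving gives C1 = 19/40, C2 = -3/2.

w = -3/2 + cos(2*x)/40 + 3*sin(2*x)/40 + 19*exp(6*x)/40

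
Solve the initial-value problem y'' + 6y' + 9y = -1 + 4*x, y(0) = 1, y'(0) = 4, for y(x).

y = -11/27 + 4*x/9 + 38*exp(-3*x)/27 + 70*x*exp(-3*x)/9

Characteristic equation r² + 6r + 9 = 0 has discriminant (6)² - 4·(9) = 0, so r = -3 is a repeated root.
Hence y_h = (C1 + C2*x)*exp(-3*x).
For the particular solution try y_p = A0 + A1*x. Substituting and matching coefficients of each power of x gives A0 = -11/27, A1 = 4/9, so y_p = -11/27 + 4*x/9.
General solution: y = -11/27 + 4*x/9 + C1*exp(-3*x) + C2*x*exp(-3*x).
Apply the initial conditions: y(0) = -11/27 + C1 = 1 and y'(0) = 4/9 + C2 - 3*C1 = 4. Solving gives C1 = 38/27, C2 = 70/9.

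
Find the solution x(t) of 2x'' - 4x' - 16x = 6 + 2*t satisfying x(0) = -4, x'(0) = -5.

Divide through by 2: x'' - 2x' - 8x = 3 + t.
Characteristic equation r² - 2r - 8 = 0 factors as (r + 2)(r - 4) = 0, so r = -2, 4.
Hence x_h = C1*exp(-2*t) + C2*exp(4*t).
For the particular solution try x_p = A0 + A1*t. Substituting and matching coefficients of each power of t gives A0 = -11/32, A1 = -1/8, so x_p = -11/32 - t/8.
General solution: x = -11/32 - t/8 + C1*exp(-2*t) + C2*exp(4*t).
Apply the initial conditions: x(0) = -11/32 + C1 + C2 = -4 and x'(0) = -1/8 - 2*C1 + 4*C2 = -5. Solving gives C1 = -13/8, C2 = -65/32.

x = -11/32 - 65*exp(4*t)/32 - 13*exp(-2*t)/8 - t/8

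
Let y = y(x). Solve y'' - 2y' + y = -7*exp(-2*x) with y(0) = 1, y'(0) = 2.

Characteristic equation r² - 2r + 1 = 0 has discriminant (-2)² - 4·(1) = 0, so r = 1 is a repeated root.
Hence y_h = (C1 + C2*x)*exp(x).
Try y_p = A*exp(-2*x). Substituting into the equation and dividing by exp(-2*x) gives A = -7/9, so y_p = -7*exp(-2*x)/9.
General solution: y = -7*exp(-2*x)/9 + C1*exp(x) + C2*x*exp(x).
Apply the initial conditions: y(0) = -7/9 + C1 = 1 and y'(0) = 14/9 + C1 + C2 = 2. Solving gives C1 = 16/9, C2 = -4/3.

y = -7*exp(-2*x)/9 + 16*exp(x)/9 - 4*x*exp(x)/3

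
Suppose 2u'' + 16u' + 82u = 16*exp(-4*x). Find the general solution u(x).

Divide through by 2: u'' + 8u' + 41u = 8*exp(-4*x).
Characteristic equation r² + 8r + 41 = 0 has discriminant (8)² - 4·(41) = -100 < 0, so r = -4 ± 5i.
Hence u_h = C1*cos(5*x)*exp(-4*x) + C2*exp(-4*x)*sin(5*x).
Try u_p = A*exp(-4*x). Substituting into the equation and dividing by exp(-4*x) gives A = 8/25, so u_p = 8*exp(-4*x)/25.

u = 8*exp(-4*x)/25 + C1*cos(5*x)*exp(-4*x) + C2*exp(-4*x)*sin(5*x)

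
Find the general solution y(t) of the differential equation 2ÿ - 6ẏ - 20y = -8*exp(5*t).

Divide through by 2: y'' - 3y' - 10y = -4*exp(5*t).
Characteristic equation r² - 3r - 10 = 0 factors as (r + 2)(r - 5) = 0, so r = -2, 5.
Hence y_h = C1*exp(-2*t) + C2*exp(5*t).
Since exp(5*t) solves the homogeneous equation (r = 5 is a root of multiplicity 1), multiply the trial by t. Try y_p = A*t*exp(5*t). Substituting into the equation and dividing by exp(5*t) gives A = -4/7, so y_p = -4*t*exp(5*t)/7.

y = C1*exp(-2*t) + C2*exp(5*t) - 4*t*exp(5*t)/7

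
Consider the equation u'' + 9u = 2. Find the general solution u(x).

Characteristic equation r² + 9 = 0 has discriminant (0)² - 4·(9) = -36 < 0, so r = ± 3i.
Hence u_h = C1*cos(3*x) + C2*sin(3*x).
For the particular solution try u_p = A0. Substituting and matching coefficients of each power of x gives A0 = 2/9, so u_p = 2/9.

u = 2/9 + C1*cos(3*x) + C2*sin(3*x)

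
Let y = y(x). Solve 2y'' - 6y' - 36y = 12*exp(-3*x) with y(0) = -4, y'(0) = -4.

Divide through by 2: y'' - 3y' - 18y = 6*exp(-3*x).
Characteristic equation r² - 3r - 18 = 0 factors as (r + 3)(r - 6) = 0, so r = -3, 6.
Hence y_h = C1*exp(-3*x) + C2*exp(6*x).
Since exp(-3*x) solves the homogeneous equation (r = -3 is a root of multiplicity 1), multiply the trial by x. Try y_p = A*x*exp(-3*x). Substituting into the equation and dividing by exp(-3*x) gives A = -2/3, so y_p = -2*x*exp(-3*x)/3.
General solution: y = C1*exp(-3*x) + C2*exp(6*x) - 2*x*exp(-3*x)/3.
Apply the initial conditions: y(0) = C1 + C2 = -4 and y'(0) = -2/3 - 3*C1 + 6*C2 = -4. Solving gives C1 = -62/27, C2 = -46/27.

y = -62*exp(-3*x)/27 - 46*exp(6*x)/27 - 2*x*exp(-3*x)/3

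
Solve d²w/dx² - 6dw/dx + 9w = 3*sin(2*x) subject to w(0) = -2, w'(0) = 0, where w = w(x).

w = -374*exp(3*x)/169 + 15*sin(2*x)/169 + 36*cos(2*x)/169 + 84*x*exp(3*x)/13

Characteristic equation r² - 6r + 9 = 0 has discriminant (-6)² - 4·(9) = 0, so r = 3 is a repeated root.
Hence w_h = (C1 + C2*x)*exp(3*x).
Try w_p = A*cos(2*x) + B*sin(2*x). Substituting and equating the coefficients of cos(2x) and sin(2x) gives A = 36/169, B = 15/169, so w_p = 15*sin(2*x)/169 + 36*cos(2*x)/169.
General solution: w = 15*sin(2*x)/169 + 36*cos(2*x)/169 + C1*exp(3*x) + C2*x*exp(3*x).
Apply the initial conditions: w(0) = 36/169 + C1 = -2 and w'(0) = 30/169 + C2 + 3*C1 = 0. Solving gives C1 = -374/169, C2 = 84/13.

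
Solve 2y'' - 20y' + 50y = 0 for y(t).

y = C1*exp(5*t) + C2*t*exp(5*t)

Divide through by 2: y'' - 10y' + 25y = 0.
Characteristic equation r² - 10r + 25 = 0 has discriminant (-10)² - 4·(25) = 0, so r = 5 is a repeated root.
Hence y_h = (C1 + C2*t)*exp(5*t).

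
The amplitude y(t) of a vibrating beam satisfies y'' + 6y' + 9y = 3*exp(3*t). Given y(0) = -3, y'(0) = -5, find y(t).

Characteristic equation r² + 6r + 9 = 0 has discriminant (6)² - 4·(9) = 0, so r = -3 is a repeated root.
Hence y_h = (C1 + C2*t)*exp(-3*t).
Try y_p = A*exp(3*t). Substituting into the equation and dividing by exp(3*t) gives A = 1/12, so y_p = exp(3*t)/12.
General solution: y = exp(3*t)/12 + C1*exp(-3*t) + C2*t*exp(-3*t).
Apply the initial conditions: y(0) = 1/12 + C1 = -3 and y'(0) = 1/4 + C2 - 3*C1 = -5. Solving gives C1 = -37/12, C2 = -29/2.

y = -37*exp(-3*t)/12 + exp(3*t)/12 - 29*t*exp(-3*t)/2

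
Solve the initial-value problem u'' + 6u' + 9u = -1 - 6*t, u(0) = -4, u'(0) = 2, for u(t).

Characteristic equation r² + 6r + 9 = 0 has discriminant (6)² - 4·(9) = 0, so r = -3 is a repeated root.
Hence u_h = (C1 + C2*t)*exp(-3*t).
For the particular solution try u_p = A0 + A1*t. Substituting and matching coefficients of each power of t gives A0 = 1/3, A1 = -2/3, so u_p = 1/3 - 2*t/3.
General solution: u = 1/3 - 2*t/3 + C1*exp(-3*t) + C2*t*exp(-3*t).
Apply the initial conditions: u(0) = 1/3 + C1 = -4 and u'(0) = -2/3 + C2 - 3*C1 = 2. Solving gives C1 = -13/3, C2 = -31/3.

u = 1/3 - 13*exp(-3*t)/3 - 2*t/3 - 31*t*exp(-3*t)/3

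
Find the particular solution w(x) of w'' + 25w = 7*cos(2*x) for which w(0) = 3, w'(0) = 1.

w = cos(2*x)/3 + sin(5*x)/5 + 8*cos(5*x)/3

Characteristic equation r² + 25 = 0 has discriminant (0)² - 4·(25) = -100 < 0, so r = ± 5i.
Hence w_h = C1*cos(5*x) + C2*sin(5*x).
Try w_p = A*cos(2*x) + B*sin(2*x). Substituting and equating the coefficients of cos(2x) and sin(2x) gives A = 1/3, B = 0, so w_p = cos(2*x)/3.
General solution: w = cos(2*x)/3 + C1*cos(5*x) + C2*sin(5*x).
Apply the initial conditions: w(0) = 1/3 + C1 = 3 and w'(0) = 5*C2 = 1. Solving gives C1 = 8/3, C2 = 1/5.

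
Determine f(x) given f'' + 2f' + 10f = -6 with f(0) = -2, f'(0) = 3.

f = -3/5 - 7*cos(3*x)*exp(-x)/5 + 8*exp(-x)*sin(3*x)/15

Characteristic equation r² + 2r + 10 = 0 has discriminant (2)² - 4·(10) = -36 < 0, so r = -1 ± 3i.
Hence f_h = C1*cos(3*x)*exp(-x) + C2*exp(-x)*sin(3*x).
For the particular solution try f_p = A0. Substituting and matching coefficients of each power of x gives A0 = -3/5, so f_p = -3/5.
General solution: f = -3/5 + C1*cos(3*x)*exp(-x) + C2*exp(-x)*sin(3*x).
Apply the initial conditions: f(0) = -3/5 + C1 = -2 and f'(0) = -C1 + 3*C2 = 3. Solving gives C1 = -7/5, C2 = 8/15.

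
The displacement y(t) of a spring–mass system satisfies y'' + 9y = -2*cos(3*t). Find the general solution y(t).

y = C1*cos(3*t) + C2*sin(3*t) - t*sin(3*t)/3

Characteristic equation r² + 9 = 0 has discriminant (0)² - 4·(9) = -36 < 0, so r = ± 3i.
Hence y_h = C1*cos(3*t) + C2*sin(3*t).
Since ±3i are characteristic roots, multiply the trial by t. Try y_p = t*(A*cos(3*t) + B*sin(3*t)). Substituting and equating the coefficients of cos(3t) and sin(3t) gives A = 0, B = -1/3, so y_p = -t*sin(3*t)/3.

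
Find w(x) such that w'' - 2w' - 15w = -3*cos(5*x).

Characteristic equation r² - 2r - 15 = 0 factors as (r - 5)(r + 3) = 0, so r = 5, -3.
Hence w_h = C1*exp(5*x) + C2*exp(-3*x).
Try w_p = A*cos(5*x) + B*sin(5*x). Substituting and equating the coefficients of cos(5x) and sin(5x) gives A = 6/85, B = 3/170, so w_p = 3*sin(5*x)/170 + 6*cos(5*x)/85.

w = 3*sin(5*x)/170 + 6*cos(5*x)/85 + C1*exp(5*x) + C2*exp(-3*x)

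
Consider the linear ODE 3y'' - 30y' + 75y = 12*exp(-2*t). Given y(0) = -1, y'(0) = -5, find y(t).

y = -53*exp(5*t)/49 + 4*exp(-2*t)/49 + 4*t*exp(5*t)/7

Divide through by 3: y'' - 10y' + 25y = 4*exp(-2*t).
Characteristic equation r² - 10r + 25 = 0 has discriminant (-10)² - 4·(25) = 0, so r = 5 is a repeated root.
Hence y_h = (C1 + C2*t)*exp(5*t).
Try y_p = A*exp(-2*t). Substituting into the equation and dividing by exp(-2*t) gives A = 4/49, so y_p = 4*exp(-2*t)/49.
General solution: y = 4*exp(-2*t)/49 + C1*exp(5*t) + C2*t*exp(5*t).
Apply the initial conditions: y(0) = 4/49 + C1 = -1 and y'(0) = -8/49 + C2 + 5*C1 = -5. Solving gives C1 = -53/49, C2 = 4/7.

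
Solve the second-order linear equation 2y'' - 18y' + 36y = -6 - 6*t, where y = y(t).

Divide through by 2: y'' - 9y' + 18y = -3 - 3*t.
Characteristic equation r² - 9r + 18 = 0 factors as (r - 3)(r - 6) = 0, so r = 3, 6.
Hence y_h = C1*exp(3*t) + C2*exp(6*t).
For the particular solution try y_p = A0 + A1*t. Substituting and matching coefficients of each power of t gives A0 = -1/4, A1 = -1/6, so y_p = -1/4 - t/6.

y = -1/4 - t/6 + C1*exp(3*t) + C2*exp(6*t)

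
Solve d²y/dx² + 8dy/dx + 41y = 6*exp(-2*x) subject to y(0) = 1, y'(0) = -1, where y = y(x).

Characteristic equation r² + 8r + 41 = 0 has discriminant (8)² - 4·(41) = -100 < 0, so r = -4 ± 5i.
Hence y_h = C1*cos(5*x)*exp(-4*x) + C2*exp(-4*x)*sin(5*x).
Try y_p = A*exp(-2*x). Substituting into the equation and dividing by exp(-2*x) gives A = 6/29, so y_p = 6*exp(-2*x)/29.
General solution: y = 6*exp(-2*x)/29 + C1*cos(5*x)*exp(-4*x) + C2*exp(-4*x)*sin(5*x).
Apply the initial conditions: y(0) = 6/29 + C1 = 1 and y'(0) = -12/29 - 4*C1 + 5*C2 = -1. Solving gives C1 = 23/29, C2 = 15/29.

y = 6*exp(-2*x)/29 + 15*exp(-4*x)*sin(5*x)/29 + 23*cos(5*x)*exp(-4*x)/29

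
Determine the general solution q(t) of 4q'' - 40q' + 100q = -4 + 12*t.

q = 1/125 + 3*t/25 + C1*exp(5*t) + C2*t*exp(5*t)

Divide through by 4: q'' - 10q' + 25q = -1 + 3*t.
Characteristic equation r² - 10r + 25 = 0 has discriminant (-10)² - 4·(25) = 0, so r = 5 is a repeated root.
Hence q_h = (C1 + C2*t)*exp(5*t).
For the particular solution try q_p = A0 + A1*t. Substituting and matching coefficients of each power of t gives A0 = 1/125, A1 = 3/25, so q_p = 1/125 + 3*t/25.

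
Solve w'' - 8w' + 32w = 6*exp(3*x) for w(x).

w = 6*exp(3*x)/17 + C1*cos(4*x)*exp(4*x) + C2*exp(4*x)*sin(4*x)

Characteristic equation r² - 8r + 32 = 0 has discriminant (-8)² - 4·(32) = -64 < 0, so r = 4 ± 4i.
Hence w_h = C1*cos(4*x)*exp(4*x) + C2*exp(4*x)*sin(4*x).
Try w_p = A*exp(3*x). Substituting into the equation and dividing by exp(3*x) gives A = 6/17, so w_p = 6*exp(3*x)/17.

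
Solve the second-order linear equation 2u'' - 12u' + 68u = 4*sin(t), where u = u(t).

u = 4*cos(t)/375 + 22*sin(t)/375 + C1*cos(5*t)*exp(3*t) + C2*exp(3*t)*sin(5*t)

Divide through by 2: u'' - 6u' + 34u = 2*sin(t).
Characteristic equation r² - 6r + 34 = 0 has discriminant (-6)² - 4·(34) = -100 < 0, so r = 3 ± 5i.
Hence u_h = C1*cos(5*t)*exp(3*t) + C2*exp(3*t)*sin(5*t).
Try u_p = A*cos(t) + B*sin(t). Substituting and equating the coefficients of cos(t) and sin(t) gives A = 4/375, B = 22/375, so u_p = 4*cos(t)/375 + 22*sin(t)/375.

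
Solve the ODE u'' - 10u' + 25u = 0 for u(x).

u = C1*exp(5*x) + C2*x*exp(5*x)

Characteristic equation r² - 10r + 25 = 0 has discriminant (-10)² - 4·(25) = 0, so r = 5 is a repeated root.
Hence u_h = (C1 + C2*x)*exp(5*x).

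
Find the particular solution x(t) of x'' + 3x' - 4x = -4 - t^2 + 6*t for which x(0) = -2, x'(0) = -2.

x = 9/32 - 2*exp(t) - 9*t/8 - 9*exp(-4*t)/32 + t**2/4

Characteristic equation r² + 3r - 4 = 0 factors as (r - 1)(r + 4) = 0, so r = 1, -4.
Hence x_h = C1*exp(t) + C2*exp(-4*t).
For the particular solution try x_p = A0 + A1*t + A2*t^2. Substituting and matching coefficients of each power of t gives A0 = 9/32, A1 = -9/8, A2 = 1/4, so x_p = 9/32 - 9*t/8 + t^2/4.
General solution: x = 9/32 - 9*t/8 + t^2/4 + C1*exp(t) + C2*exp(-4*t).
Apply the initial conditions: x(0) = 9/32 + C1 + C2 = -2 and x'(0) = -9/8 + C1 - 4*C2 = -2. Solving gives C1 = -2, C2 = -9/32.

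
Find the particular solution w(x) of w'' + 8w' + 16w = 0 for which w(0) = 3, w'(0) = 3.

w = 3*exp(-4*x) + 15*x*exp(-4*x)

Characteristic equation r² + 8r + 16 = 0 has discriminant (8)² - 4·(16) = 0, so r = -4 is a repeated root.
Hence w_h = (C1 + C2*x)*exp(-4*x).
Apply the initial conditions: w(0) = C1 = 3 and w'(0) = C2 - 4*C1 = 3. Solving gives C1 = 3, C2 = 15.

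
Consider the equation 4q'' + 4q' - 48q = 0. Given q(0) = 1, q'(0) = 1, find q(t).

Divide through by 4: q'' + q' - 12q = 0.
Characteristic equation r² + r - 12 = 0 factors as (r + 4)(r - 3) = 0, so r = -4, 3.
Hence q_h = C1*exp(-4*t) + C2*exp(3*t).
Apply the initial conditions: q(0) = C1 + C2 = 1 and q'(0) = -4*C1 + 3*C2 = 1. Solving gives C1 = 2/7, C2 = 5/7.

q = 2*exp(-4*t)/7 + 5*exp(3*t)/7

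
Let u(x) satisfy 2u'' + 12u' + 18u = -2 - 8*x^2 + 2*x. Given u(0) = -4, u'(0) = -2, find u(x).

Divide through by 2: u'' + 6u' + 9u = -1 + x - 4*x^2.
Characteristic equation r² + 6r + 9 = 0 has discriminant (6)² - 4·(9) = 0, so r = -3 is a repeated root.
Hence u_h = (C1 + C2*x)*exp(-3*x).
For the particular solution try u_p = A0 + A1*x + A2*x^2. Substituting and matching coefficients of each power of x gives A0 = -13/27, A1 = 19/27, A2 = -4/9, so u_p = -13/27 - 4*x^2/9 + 19*x/27.
General solution: u = -13/27 - 4*x^2/9 + 19*x/27 + C1*exp(-3*x) + C2*x*exp(-3*x).
Apply the initial conditions: u(0) = -13/27 + C1 = -4 and u'(0) = 19/27 + C2 - 3*C1 = -2. Solving gives C1 = -95/27, C2 = -358/27.

u = -13/27 - 95*exp(-3*x)/27 - 4*x**2/9 + 19*x/27 - 358*x*exp(-3*x)/27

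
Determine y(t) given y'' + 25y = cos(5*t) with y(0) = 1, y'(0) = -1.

Characteristic equation r² + 25 = 0 has discriminant (0)² - 4·(25) = -100 < 0, so r = ± 5i.
Hence y_h = C1*cos(5*t) + C2*sin(5*t).
Since ±5i are characteristic roots, multiply the trial by t. Try y_p = t*(A*cos(5*t) + B*sin(5*t)). Substituting and equating the coefficients of cos(5t) and sin(5t) gives A = 0, B = 1/10, so y_p = t*sin(5*t)/10.
General solution: y = C1*cos(5*t) + C2*sin(5*t) + t*sin(5*t)/10.
Apply the initial conditions: y(0) = C1 = 1 and y'(0) = 5*C2 = -1. Solving gives C1 = 1, C2 = -1/5.

y = -sin(5*t)/5 + t*sin(5*t)/10 + cos(5*t)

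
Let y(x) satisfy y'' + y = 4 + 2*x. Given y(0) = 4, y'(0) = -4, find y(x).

Characteristic equation r² + 1 = 0 has discriminant (0)² - 4·(1) = -4 < 0, so r = ± i.
Hence y_h = C1*cos(x) + C2*sin(x).
For the particular solution try y_p = A0 + A1*x. Substituting and matching coefficients of each power of x gives A0 = 4, A1 = 2, so y_p = 4 + 2*x.
General solution: y = 4 + 2*x + C1*cos(x) + C2*sin(x).
Apply the initial conditions: y(0) = 4 + C1 = 4 and y'(0) = 2 + C2 = -4. Solving gives C1 = 0, C2 = -6.

y = 4 - 6*sin(x) + 2*x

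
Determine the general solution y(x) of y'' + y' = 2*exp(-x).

Characteristic equation r² + r = 0 factors as (r + 1)r = 0, so r = -1, 0.
Hence y_h = C1*exp(-x) + C2.
Since exp(-x) solves the homogeneous equation (r = -1 is a root of multiplicity 1), multiply the trial by x. Try y_p = A*x*exp(-x). Substituting into the equation and dividing by exp(-x) gives A = -2, so y_p = -2*x*exp(-x).

y = C2 + C1*exp(-x) - 2*x*exp(-x)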